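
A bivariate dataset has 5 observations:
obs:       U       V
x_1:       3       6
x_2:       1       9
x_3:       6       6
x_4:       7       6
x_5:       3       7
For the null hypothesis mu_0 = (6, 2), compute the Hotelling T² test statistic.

Step 1 — sample mean vector:
  mean(U) = (3 + 1 + 6 + 7 + 3) / 5 = 20/5 = 4
  mean(V) = (6 + 9 + 6 + 6 + 7) / 5 = 34/5 = 6.8
  x̄ = (4, 6.8),  deviation x̄ - mu_0 = (4, 6.8) - (6, 2) = (-2, 4.8).

Step 2 — sample covariance matrix, S[i,j] = (1/(n-1)) · Σ_k (x_{k,i} - mean_i) · (x_{k,j} - mean_j), divisor n-1 = 4:
  S[U,U] = ((-1)·(-1) + (-3)·(-3) + (2)·(2) + (3)·(3) + (-1)·(-1)) / 4 = 24/4 = 6
  S[U,V] = ((-1)·(-0.8) + (-3)·(2.2) + (2)·(-0.8) + (3)·(-0.8) + (-1)·(0.2)) / 4 = -10/4 = -2.5
  S[V,V] = ((-0.8)·(-0.8) + (2.2)·(2.2) + (-0.8)·(-0.8) + (-0.8)·(-0.8) + (0.2)·(0.2)) / 4 = 6.8/4 = 1.7
  S = [[6, -2.5],
 [-2.5, 1.7]].

Step 3 — invert S. det(S) = 6·1.7 - (-2.5)² = 3.95.
  S^{-1} = (1/det) · [[d, -b], [-b, a]] = [[0.4304, 0.6329],
 [0.6329, 1.519]].

Step 4 — quadratic form (x̄ - mu_0)^T · S^{-1} · (x̄ - mu_0):
  S^{-1} · (x̄ - mu_0) = (2.1772, 6.0253),
  (x̄ - mu_0)^T · [...] = (-2)·(2.1772) + (4.8)·(6.0253) = 24.5671.

Step 5 — scale by n: T² = 5 · 24.5671 = 122.8354.

T² ≈ 122.8354


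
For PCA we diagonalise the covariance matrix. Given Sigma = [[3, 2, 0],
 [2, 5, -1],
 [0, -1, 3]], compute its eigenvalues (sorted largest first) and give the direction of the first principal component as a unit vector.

Step 1 — characteristic polynomial p(λ) = det(λI - Sigma) = λ³ - tr·λ² + c_1·λ - det, where tr = trace, c_1 = sum of the principal 2×2 minors, det = det(Sigma):
  tr = 3 + 5 + 3 = 11,
  c_1 = (3·5 - (2)²) + (3·3 - (0)²) + (5·3 - (-1)²) = 11 + 9 + 14 = 34,
  det = 3·(5·3 - (-1)²) - (2)·((2)·3 - (-1)·(0)) + (0)·((2)·(-1) - 5·(0)) = 3·(14) - (2)·(6) + (0)·(-2) = 30.
  So p(λ) = λ³ - 11λ² + 34λ - 30.
Step 2 — look for an integer root (rational root theorem: any rational root is an integer divisor of 30). Testing λ = 3:
  p(3) = 27 - 99 + 102 - 30 = 0  ✓
  Dividing out (λ - 3): p(λ) = (λ - 3)(λ² - 8λ + 10).
Step 3 — remaining eigenvalues from the quadratic λ² - 8λ + 10 = 0:
  Δ = 8² - 4·10 = 64 - 40 = 24,  λ = (8 ± √24)/2 = (8 ± 4.899)/2 ≈ 6.4495 or 1.5505.
  Sorted: λ_1 = 6.4495,  λ_2 = 3,  λ_3 = 1.5505  (check: sum = 11 = tr ✓).

Step 4 — unit eigenvector for λ_1 ≈ 6.4495: v spans the null space of (Sigma - λ_1 I), whose rows are
  r_1 = (-3.4495, 2, 0),  r_2 = (2, -1.4495, -1),  r_3 = (0, -1, -3.4495).
  v is orthogonal to every row, so take v ∝ r_1 × r_2 = ((2)·(-1) - (0)·(-1.4495), (0)·(2) - (-3.4495)·(-1), (-3.4495)·(-1.4495) - (2)·(2)) ≈ (-2, -3.4495, 1).
  Rescale (multiply by -1 so the first nonzero entry is positive): u = (2, 3.4495, -1).
  ||u|| = √((2)² + (3.4495)² + (-1)²) = √(16.899) ≈ 4.1108,  v_1 = u/||u|| ≈ (0.4865, 0.8391, -0.2433) (||v_1|| = 1).

λ_1 = 6.4495,  λ_2 = 3,  λ_3 = 1.5505;  v_1 ≈ (0.4865, 0.8391, -0.2433)


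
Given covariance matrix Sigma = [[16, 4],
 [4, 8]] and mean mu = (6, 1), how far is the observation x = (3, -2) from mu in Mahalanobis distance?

Step 1 — centre the observation: (x - mu) = (-3, -3).

Step 2 — invert Sigma. det(Sigma) = 16·8 - (4)² = 112.
  Sigma^{-1} = (1/det) · [[d, -b], [-b, a]] = [[0.0714, -0.0357],
 [-0.0357, 0.1429]].

Step 3 — form the quadratic (x - mu)^T · Sigma^{-1} · (x - mu):
  Sigma^{-1} · (x - mu) = (-0.1071, -0.3214).
  (x - mu)^T · [Sigma^{-1} · (x - mu)] = (-3)·(-0.1071) + (-3)·(-0.3214) = 1.2857.

Step 4 — take square root: d = √(1.2857) ≈ 1.1339.

d(x, mu) = √(1.2857) ≈ 1.1339


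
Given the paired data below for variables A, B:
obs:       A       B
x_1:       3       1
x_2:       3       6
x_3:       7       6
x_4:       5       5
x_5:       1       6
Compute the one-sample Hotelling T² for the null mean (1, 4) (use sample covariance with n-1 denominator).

Step 1 — sample mean vector:
  mean(A) = (3 + 3 + 7 + 5 + 1) / 5 = 19/5 = 3.8
  mean(B) = (1 + 6 + 6 + 5 + 6) / 5 = 24/5 = 4.8
  x̄ = (3.8, 4.8),  deviation x̄ - mu_0 = (3.8, 4.8) - (1, 4) = (2.8, 0.8).

Step 2 — sample covariance matrix, S[i,j] = (1/(n-1)) · Σ_k (x_{k,i} - mean_i) · (x_{k,j} - mean_j), divisor n-1 = 4:
  S[A,A] = ((-0.8)·(-0.8) + (-0.8)·(-0.8) + (3.2)·(3.2) + (1.2)·(1.2) + (-2.8)·(-2.8)) / 4 = 20.8/4 = 5.2
  S[A,B] = ((-0.8)·(-3.8) + (-0.8)·(1.2) + (3.2)·(1.2) + (1.2)·(0.2) + (-2.8)·(1.2)) / 4 = 2.8/4 = 0.7
  S[B,B] = ((-3.8)·(-3.8) + (1.2)·(1.2) + (1.2)·(1.2) + (0.2)·(0.2) + (1.2)·(1.2)) / 4 = 18.8/4 = 4.7
  S = [[5.2, 0.7],
 [0.7, 4.7]].

Step 3 — invert S. det(S) = 5.2·4.7 - (0.7)² = 23.95.
  S^{-1} = (1/det) · [[d, -b], [-b, a]] = [[0.1962, -0.0292],
 [-0.0292, 0.2171]].

Step 4 — quadratic form (x̄ - mu_0)^T · S^{-1} · (x̄ - mu_0):
  S^{-1} · (x̄ - mu_0) = (0.5261, 0.0919),
  (x̄ - mu_0)^T · [...] = (2.8)·(0.5261) + (0.8)·(0.0919) = 1.5466.

Step 5 — scale by n: T² = 5 · 1.5466 = 7.7328.

T² ≈ 7.7328


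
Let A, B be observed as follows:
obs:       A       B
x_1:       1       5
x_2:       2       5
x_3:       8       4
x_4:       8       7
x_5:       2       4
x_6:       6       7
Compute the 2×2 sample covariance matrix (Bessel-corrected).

Step 1 — column means:
  mean(A) = (1 + 2 + 8 + 8 + 2 + 6) / 6 = 27/6 = 4.5
  mean(B) = (5 + 5 + 4 + 7 + 4 + 7) / 6 = 32/6 = 5.3333

Step 2 — sample covariance S[i,j] = (1/(n-1)) · Σ_k (x_{k,i} - mean_i) · (x_{k,j} - mean_j), with n-1 = 5.
  S[A,A] = ((-3.5)·(-3.5) + (-2.5)·(-2.5) + (3.5)·(3.5) + (3.5)·(3.5) + (-2.5)·(-2.5) + (1.5)·(1.5)) / 5 = 51.5/5 = 10.3
  S[A,B] = ((-3.5)·(-0.3333) + (-2.5)·(-0.3333) + (3.5)·(-1.3333) + (3.5)·(1.6667) + (-2.5)·(-1.3333) + (1.5)·(1.6667)) / 5 = 9/5 = 1.8
  S[B,B] = ((-0.3333)·(-0.3333) + (-0.3333)·(-0.3333) + (-1.3333)·(-1.3333) + (1.6667)·(1.6667) + (-1.3333)·(-1.3333) + (1.6667)·(1.6667)) / 5 = 9.3333/5 = 1.8667

S is symmetric (S[j,i] = S[i,j]). Assembling:

S = [[10.3, 1.8],
 [1.8, 1.8667]]


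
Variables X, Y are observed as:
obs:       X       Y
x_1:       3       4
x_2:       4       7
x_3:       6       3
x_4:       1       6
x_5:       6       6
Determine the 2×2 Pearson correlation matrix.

Step 1 — column means:
  mean(X) = (3 + 4 + 6 + 1 + 6) / 5 = 20/5 = 4
  mean(Y) = (4 + 7 + 3 + 6 + 6) / 5 = 26/5 = 5.2

Step 2 — sample variances and covariances s[i,j] = (1/(n-1)) · Σ_k (x_{k,i} - mean_i) · (x_{k,j} - mean_j), with n-1 = 4:
  s[X,X] = ((-1)·(-1) + (0)·(0) + (2)·(2) + (-3)·(-3) + (2)·(2)) / 4 = 18/4 = 4.5
  s[X,Y] = ((-1)·(-1.2) + (0)·(1.8) + (2)·(-2.2) + (-3)·(0.8) + (2)·(0.8)) / 4 = -4/4 = -1
  s[Y,Y] = ((-1.2)·(-1.2) + (1.8)·(1.8) + (-2.2)·(-2.2) + (0.8)·(0.8) + (0.8)·(0.8)) / 4 = 10.8/4 = 2.7
  Sample standard deviations s_i = √(s[i,i]):
  s(X) = √(4.5) = 2.1213
  s(Y) = √(2.7) = 1.6432

Step 3 — r_{ij} = s_{ij} / (s_i · s_j):
  r[X,X] = 1 (diagonal).
  r[X,Y] = -1 / (2.1213 · 1.6432) = -1 / 3.4857 = -0.2869
  r[Y,Y] = 1 (diagonal).

R is symmetric with unit diagonal. Assembling:

R = [[1, -0.2869],
 [-0.2869, 1]]


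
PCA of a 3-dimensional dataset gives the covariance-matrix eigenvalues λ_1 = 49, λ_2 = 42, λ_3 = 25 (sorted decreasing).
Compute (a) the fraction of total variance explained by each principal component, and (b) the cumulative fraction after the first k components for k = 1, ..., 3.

Step 1 — total variance = trace(Sigma) = Σ λ_i = 49 + 42 + 25 = 116.

Step 2 — fraction explained by component i = λ_i / Σ λ:
  PC1: 49/116 = 0.4224
  PC2: 42/116 = 0.3621
  PC3: 25/116 = 0.2155

Step 3 — cumulative fraction after k components = (λ_1 + ... + λ_k) / Σ λ:
  k = 1: 49/116 = 0.4224
  k = 2: (49 + 42)/116 = 91/116 = 0.7845
  k = 3: (49 + 42 + 25)/116 = 116/116 = 1

Summary (fraction, with percent):

explained: PC1 0.4224 (42.24%), PC2 0.3621 (36.21%), PC3 0.2155 (21.55%);  cumulative: 0.4224, 0.7845, 1


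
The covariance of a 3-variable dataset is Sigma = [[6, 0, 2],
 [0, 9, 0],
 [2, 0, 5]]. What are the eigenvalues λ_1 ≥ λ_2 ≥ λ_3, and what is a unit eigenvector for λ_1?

Step 1 — characteristic polynomial p(λ) = det(λI - Sigma) = λ³ - tr·λ² + c_1·λ - det, where tr = trace, c_1 = sum of the principal 2×2 minors, det = det(Sigma):
  tr = 6 + 9 + 5 = 20,
  c_1 = (6·9 - (0)²) + (6·5 - (2)²) + (9·5 - (0)²) = 54 + 26 + 45 = 125,
  det = 6·(9·5 - (0)²) - (0)·((0)·5 - (0)·(2)) + (2)·((0)·(0) - 9·(2)) = 6·(45) - (0)·(0) + (2)·(-18) = 234.
  So p(λ) = λ³ - 20λ² + 125λ - 234.
Step 2 — look for an integer root (rational root theorem: any rational root is an integer divisor of 234). Testing λ = 9:
  p(9) = 729 - 1620 + 1125 - 234 = 0  ✓
  Dividing out (λ - 9): p(λ) = (λ - 9)(λ² - 11λ + 26).
Step 3 — remaining eigenvalues from the quadratic λ² - 11λ + 26 = 0:
  Δ = 11² - 4·26 = 121 - 104 = 17,  λ = (11 ± √17)/2 = (11 ± 4.1231)/2 ≈ 7.5616 or 3.4384.
  Sorted: λ_1 = 9,  λ_2 = 7.5616,  λ_3 = 3.4384  (check: sum = 20 = tr ✓).

Step 4 — unit eigenvector for λ_1 = 9: v spans the null space of (Sigma - λ_1 I), whose rows are
  r_1 = (-3, 0, 2),  r_2 = (0, 0, 0),  r_3 = (2, 0, -4).
  v is orthogonal to every row, so take v ∝ r_1 × r_3 = ((0)·(-4) - (2)·(0), (2)·(2) - (-3)·(-4), (-3)·(0) - (0)·(2)) = (0, -8, 0).
  Rescale (divide by 8; multiply by -1 so the first nonzero entry is positive): u = (0, 1, 0).
  ||u|| = √((0)² + (1)² + (0)²) = √(1) = 1,  v_1 = u/||u|| ≈ (0, 1, 0) (||v_1|| = 1).

λ_1 = 9,  λ_2 = 7.5616,  λ_3 = 3.4384;  v_1 ≈ (0, 1, 0)


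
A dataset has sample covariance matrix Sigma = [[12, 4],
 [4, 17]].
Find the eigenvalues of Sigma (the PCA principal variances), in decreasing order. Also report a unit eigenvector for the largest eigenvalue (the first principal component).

Step 1 — characteristic polynomial of 2×2 Sigma:
  det(Sigma - λI) = λ² - trace · λ + det = 0.
  trace = 12 + 17 = 29, det = 12·17 - (4)² = 188.
Step 2 — discriminant:
  Δ = trace² - 4·det = 841 - 752 = 89.
Step 3 — eigenvalues:
  λ = (trace ± √Δ)/2 = (29 ± 9.434)/2,
  λ_1 = 19.217,  λ_2 = 9.783.

Step 4 — unit eigenvector for λ_1: solve (Sigma - λ_1 I)v = 0. First row:
  (12 - 19.217)·v_x + (4)·v_y = 0, i.e. (-7.217)·v_x + (4)·v_y = 0,
  so v ∝ (b, λ_1 - a) = (4, 7.217) = u.
  ||u|| = √((4)² + (7.217)²) = √(68.085) ≈ 8.2514,
  v_1 = u/||u|| ≈ (0.4848, 0.8746) (||v_1|| = 1).

λ_1 = 19.217,  λ_2 = 9.783;  v_1 ≈ (0.4848, 0.8746)


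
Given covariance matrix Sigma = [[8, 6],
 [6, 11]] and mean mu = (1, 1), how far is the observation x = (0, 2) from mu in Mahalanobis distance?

Step 1 — centre the observation: (x - mu) = (-1, 1).

Step 2 — invert Sigma. det(Sigma) = 8·11 - (6)² = 52.
  Sigma^{-1} = (1/det) · [[d, -b], [-b, a]] = [[0.2115, -0.1154],
 [-0.1154, 0.1538]].

Step 3 — form the quadratic (x - mu)^T · Sigma^{-1} · (x - mu):
  Sigma^{-1} · (x - mu) = (-0.3269, 0.2692).
  (x - mu)^T · [Sigma^{-1} · (x - mu)] = (-1)·(-0.3269) + (1)·(0.2692) = 0.5962.

Step 4 — take square root: d = √(0.5962) ≈ 0.7721.

d(x, mu) = √(0.5962) ≈ 0.7721


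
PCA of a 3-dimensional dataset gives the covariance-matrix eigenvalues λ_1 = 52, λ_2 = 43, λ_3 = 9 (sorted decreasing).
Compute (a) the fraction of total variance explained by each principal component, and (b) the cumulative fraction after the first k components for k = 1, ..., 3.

Step 1 — total variance = trace(Sigma) = Σ λ_i = 52 + 43 + 9 = 104.

Step 2 — fraction explained by component i = λ_i / Σ λ:
  PC1: 52/104 = 0.5
  PC2: 43/104 = 0.4135
  PC3: 9/104 = 0.0865

Step 3 — cumulative fraction after k components = (λ_1 + ... + λ_k) / Σ λ:
  k = 1: 52/104 = 0.5
  k = 2: (52 + 43)/104 = 95/104 = 0.9135
  k = 3: (52 + 43 + 9)/104 = 104/104 = 1

Summary (fraction, with percent):

explained: PC1 0.5 (50%), PC2 0.4135 (41.35%), PC3 0.0865 (8.65%);  cumulative: 0.5, 0.9135, 1


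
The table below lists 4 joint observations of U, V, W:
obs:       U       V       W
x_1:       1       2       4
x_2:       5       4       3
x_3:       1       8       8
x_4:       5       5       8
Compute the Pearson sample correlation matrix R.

Step 1 — column means:
  mean(U) = (1 + 5 + 1 + 5) / 4 = 12/4 = 3
  mean(V) = (2 + 4 + 8 + 5) / 4 = 19/4 = 4.75
  mean(W) = (4 + 3 + 8 + 8) / 4 = 23/4 = 5.75

Step 2 — sample variances and covariances s[i,j] = (1/(n-1)) · Σ_k (x_{k,i} - mean_i) · (x_{k,j} - mean_j), with n-1 = 3:
  s[U,U] = ((-2)·(-2) + (2)·(2) + (-2)·(-2) + (2)·(2)) / 3 = 16/3 = 5.3333
  s[U,V] = ((-2)·(-2.75) + (2)·(-0.75) + (-2)·(3.25) + (2)·(0.25)) / 3 = -2/3 = -0.6667
  s[U,W] = ((-2)·(-1.75) + (2)·(-2.75) + (-2)·(2.25) + (2)·(2.25)) / 3 = -2/3 = -0.6667
  s[V,V] = ((-2.75)·(-2.75) + (-0.75)·(-0.75) + (3.25)·(3.25) + (0.25)·(0.25)) / 3 = 18.75/3 = 6.25
  s[V,W] = ((-2.75)·(-1.75) + (-0.75)·(-2.75) + (3.25)·(2.25) + (0.25)·(2.25)) / 3 = 14.75/3 = 4.9167
  s[W,W] = ((-1.75)·(-1.75) + (-2.75)·(-2.75) + (2.25)·(2.25) + (2.25)·(2.25)) / 3 = 20.75/3 = 6.9167
  Sample standard deviations s_i = √(s[i,i]):
  s(U) = √(5.3333) = 2.3094
  s(V) = √(6.25) = 2.5
  s(W) = √(6.9167) = 2.63

Step 3 — r_{ij} = s_{ij} / (s_i · s_j):
  r[U,U] = 1 (diagonal).
  r[U,V] = -0.6667 / (2.3094 · 2.5) = -0.6667 / 5.7735 = -0.1155
  r[U,W] = -0.6667 / (2.3094 · 2.63) = -0.6667 / 6.0736 = -0.1098
  r[V,V] = 1 (diagonal).
  r[V,W] = 4.9167 / (2.5 · 2.63) = 4.9167 / 6.5749 = 0.7478
  r[W,W] = 1 (diagonal).

R is symmetric with unit diagonal. Assembling:

R = [[1, -0.1155, -0.1098],
 [-0.1155, 1, 0.7478],
 [-0.1098, 0.7478, 1]]


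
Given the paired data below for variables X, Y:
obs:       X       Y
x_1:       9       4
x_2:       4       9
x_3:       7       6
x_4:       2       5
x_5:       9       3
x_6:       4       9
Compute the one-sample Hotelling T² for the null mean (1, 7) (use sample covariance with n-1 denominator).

Step 1 — sample mean vector:
  mean(X) = (9 + 4 + 7 + 2 + 9 + 4) / 6 = 35/6 = 5.8333
  mean(Y) = (4 + 9 + 6 + 5 + 3 + 9) / 6 = 36/6 = 6
  x̄ = (5.8333, 6),  deviation x̄ - mu_0 = (5.8333, 6) - (1, 7) = (4.8333, -1).

Step 2 — sample covariance matrix, S[i,j] = (1/(n-1)) · Σ_k (x_{k,i} - mean_i) · (x_{k,j} - mean_j), divisor n-1 = 5:
  S[X,X] = ((3.1667)·(3.1667) + (-1.8333)·(-1.8333) + (1.1667)·(1.1667) + (-3.8333)·(-3.8333) + (3.1667)·(3.1667) + (-1.8333)·(-1.8333)) / 5 = 42.8333/5 = 8.5667
  S[X,Y] = ((3.1667)·(-2) + (-1.8333)·(3) + (1.1667)·(0) + (-3.8333)·(-1) + (3.1667)·(-3) + (-1.8333)·(3)) / 5 = -23/5 = -4.6
  S[Y,Y] = ((-2)·(-2) + (3)·(3) + (0)·(0) + (-1)·(-1) + (-3)·(-3) + (3)·(3)) / 5 = 32/5 = 6.4
  S = [[8.5667, -4.6],
 [-4.6, 6.4]].

Step 3 — invert S. det(S) = 8.5667·6.4 - (-4.6)² = 33.6667.
  S^{-1} = (1/det) · [[d, -b], [-b, a]] = [[0.1901, 0.1366],
 [0.1366, 0.2545]].

Step 4 — quadratic form (x̄ - mu_0)^T · S^{-1} · (x̄ - mu_0):
  S^{-1} · (x̄ - mu_0) = (0.7822, 0.4059),
  (x̄ - mu_0)^T · [...] = (4.8333)·(0.7822) + (-1)·(0.4059) = 3.3746.

Step 5 — scale by n: T² = 6 · 3.3746 = 20.2475.

T² ≈ 20.2475


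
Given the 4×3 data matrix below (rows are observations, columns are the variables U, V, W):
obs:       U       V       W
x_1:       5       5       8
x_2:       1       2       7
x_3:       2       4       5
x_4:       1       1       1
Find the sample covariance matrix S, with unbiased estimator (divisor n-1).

Step 1 — column means:
  mean(U) = (5 + 1 + 2 + 1) / 4 = 9/4 = 2.25
  mean(V) = (5 + 2 + 4 + 1) / 4 = 12/4 = 3
  mean(W) = (8 + 7 + 5 + 1) / 4 = 21/4 = 5.25

Step 2 — sample covariance S[i,j] = (1/(n-1)) · Σ_k (x_{k,i} - mean_i) · (x_{k,j} - mean_j), with n-1 = 3.
  S[U,U] = ((2.75)·(2.75) + (-1.25)·(-1.25) + (-0.25)·(-0.25) + (-1.25)·(-1.25)) / 3 = 10.75/3 = 3.5833
  S[U,V] = ((2.75)·(2) + (-1.25)·(-1) + (-0.25)·(1) + (-1.25)·(-2)) / 3 = 9/3 = 3
  S[U,W] = ((2.75)·(2.75) + (-1.25)·(1.75) + (-0.25)·(-0.25) + (-1.25)·(-4.25)) / 3 = 10.75/3 = 3.5833
  S[V,V] = ((2)·(2) + (-1)·(-1) + (1)·(1) + (-2)·(-2)) / 3 = 10/3 = 3.3333
  S[V,W] = ((2)·(2.75) + (-1)·(1.75) + (1)·(-0.25) + (-2)·(-4.25)) / 3 = 12/3 = 4
  S[W,W] = ((2.75)·(2.75) + (1.75)·(1.75) + (-0.25)·(-0.25) + (-4.25)·(-4.25)) / 3 = 28.75/3 = 9.5833

S is symmetric (S[j,i] = S[i,j]). Assembling:

S = [[3.5833, 3, 3.5833],
 [3, 3.3333, 4],
 [3.5833, 4, 9.5833]]


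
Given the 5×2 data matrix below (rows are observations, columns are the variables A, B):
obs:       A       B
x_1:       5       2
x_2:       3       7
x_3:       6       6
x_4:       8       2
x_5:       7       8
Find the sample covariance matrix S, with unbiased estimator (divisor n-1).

Step 1 — column means:
  mean(A) = (5 + 3 + 6 + 8 + 7) / 5 = 29/5 = 5.8
  mean(B) = (2 + 7 + 6 + 2 + 8) / 5 = 25/5 = 5

Step 2 — sample covariance S[i,j] = (1/(n-1)) · Σ_k (x_{k,i} - mean_i) · (x_{k,j} - mean_j), with n-1 = 4.
  S[A,A] = ((-0.8)·(-0.8) + (-2.8)·(-2.8) + (0.2)·(0.2) + (2.2)·(2.2) + (1.2)·(1.2)) / 4 = 14.8/4 = 3.7
  S[A,B] = ((-0.8)·(-3) + (-2.8)·(2) + (0.2)·(1) + (2.2)·(-3) + (1.2)·(3)) / 4 = -6/4 = -1.5
  S[B,B] = ((-3)·(-3) + (2)·(2) + (1)·(1) + (-3)·(-3) + (3)·(3)) / 4 = 32/4 = 8

S is symmetric (S[j,i] = S[i,j]). Assembling:

S = [[3.7, -1.5],
 [-1.5, 8]]


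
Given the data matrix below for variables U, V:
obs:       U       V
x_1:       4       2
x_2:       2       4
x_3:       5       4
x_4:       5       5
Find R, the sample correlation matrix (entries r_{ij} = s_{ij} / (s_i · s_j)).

Step 1 — column means:
  mean(U) = (4 + 2 + 5 + 5) / 4 = 16/4 = 4
  mean(V) = (2 + 4 + 4 + 5) / 4 = 15/4 = 3.75

Step 2 — sample variances and covariances s[i,j] = (1/(n-1)) · Σ_k (x_{k,i} - mean_i) · (x_{k,j} - mean_j), with n-1 = 3:
  s[U,U] = ((0)·(0) + (-2)·(-2) + (1)·(1) + (1)·(1)) / 3 = 6/3 = 2
  s[U,V] = ((0)·(-1.75) + (-2)·(0.25) + (1)·(0.25) + (1)·(1.25)) / 3 = 1/3 = 0.3333
  s[V,V] = ((-1.75)·(-1.75) + (0.25)·(0.25) + (0.25)·(0.25) + (1.25)·(1.25)) / 3 = 4.75/3 = 1.5833
  Sample standard deviations s_i = √(s[i,i]):
  s(U) = √(2) = 1.4142
  s(V) = √(1.5833) = 1.2583

Step 3 — r_{ij} = s_{ij} / (s_i · s_j):
  r[U,U] = 1 (diagonal).
  r[U,V] = 0.3333 / (1.4142 · 1.2583) = 0.3333 / 1.7795 = 0.1873
  r[V,V] = 1 (diagonal).

R is symmetric with unit diagonal. Assembling:

R = [[1, 0.1873],
 [0.1873, 1]]


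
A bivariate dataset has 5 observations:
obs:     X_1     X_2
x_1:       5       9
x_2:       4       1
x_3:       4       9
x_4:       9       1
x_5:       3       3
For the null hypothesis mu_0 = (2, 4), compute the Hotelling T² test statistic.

Step 1 — sample mean vector:
  mean(X_1) = (5 + 4 + 4 + 9 + 3) / 5 = 25/5 = 5
  mean(X_2) = (9 + 1 + 9 + 1 + 3) / 5 = 23/5 = 4.6
  x̄ = (5, 4.6),  deviation x̄ - mu_0 = (5, 4.6) - (2, 4) = (3, 0.6).

Step 2 — sample covariance matrix, S[i,j] = (1/(n-1)) · Σ_k (x_{k,i} - mean_i) · (x_{k,j} - mean_j), divisor n-1 = 4:
  S[X_1,X_1] = ((0)·(0) + (-1)·(-1) + (-1)·(-1) + (4)·(4) + (-2)·(-2)) / 4 = 22/4 = 5.5
  S[X_1,X_2] = ((0)·(4.4) + (-1)·(-3.6) + (-1)·(4.4) + (4)·(-3.6) + (-2)·(-1.6)) / 4 = -12/4 = -3
  S[X_2,X_2] = ((4.4)·(4.4) + (-3.6)·(-3.6) + (4.4)·(4.4) + (-3.6)·(-3.6) + (-1.6)·(-1.6)) / 4 = 67.2/4 = 16.8
  S = [[5.5, -3],
 [-3, 16.8]].

Step 3 — invert S. det(S) = 5.5·16.8 - (-3)² = 83.4.
  S^{-1} = (1/det) · [[d, -b], [-b, a]] = [[0.2014, 0.036],
 [0.036, 0.0659]].

Step 4 — quadratic form (x̄ - mu_0)^T · S^{-1} · (x̄ - mu_0):
  S^{-1} · (x̄ - mu_0) = (0.6259, 0.1475),
  (x̄ - mu_0)^T · [...] = (3)·(0.6259) + (0.6)·(0.1475) = 1.9662.

Step 5 — scale by n: T² = 5 · 1.9662 = 9.8309.

T² ≈ 9.8309


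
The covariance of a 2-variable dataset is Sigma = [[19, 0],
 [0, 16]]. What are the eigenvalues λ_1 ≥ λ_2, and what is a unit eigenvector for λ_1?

Step 1 — characteristic polynomial of 2×2 Sigma:
  det(Sigma - λI) = λ² - trace · λ + det = 0.
  trace = 19 + 16 = 35, det = 19·16 - (0)² = 304.
Step 2 — discriminant:
  Δ = trace² - 4·det = 1225 - 1216 = 9.
Step 3 — eigenvalues:
  λ = (trace ± √Δ)/2 = (35 ± 3)/2,
  λ_1 = 19,  λ_2 = 16.

Step 4 — unit eigenvector for λ_1: Sigma is diagonal, so its eigenvectors are the coordinate axes. λ_1 = 19 is the diagonal entry on the first coordinate axis, hence
  v_1 = (1, 0) (||v_1|| = 1).

λ_1 = 19,  λ_2 = 16;  v_1 ≈ (1, 0)


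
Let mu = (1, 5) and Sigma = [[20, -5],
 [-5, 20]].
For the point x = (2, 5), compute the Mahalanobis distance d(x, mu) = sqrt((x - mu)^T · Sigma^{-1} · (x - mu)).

Step 1 — centre the observation: (x - mu) = (1, 0).

Step 2 — invert Sigma. det(Sigma) = 20·20 - (-5)² = 375.
  Sigma^{-1} = (1/det) · [[d, -b], [-b, a]] = [[0.0533, 0.0133],
 [0.0133, 0.0533]].

Step 3 — form the quadratic (x - mu)^T · Sigma^{-1} · (x - mu):
  Sigma^{-1} · (x - mu) = (0.0533, 0.0133).
  (x - mu)^T · [Sigma^{-1} · (x - mu)] = (1)·(0.0533) + (0)·(0.0133) = 0.0533.

Step 4 — take square root: d = √(0.0533) ≈ 0.2309.

d(x, mu) = √(0.0533) ≈ 0.2309


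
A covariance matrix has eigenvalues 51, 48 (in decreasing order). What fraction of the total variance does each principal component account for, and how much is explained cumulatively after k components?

Step 1 — total variance = trace(Sigma) = Σ λ_i = 51 + 48 = 99.

Step 2 — fraction explained by component i = λ_i / Σ λ:
  PC1: 51/99 = 0.5152
  PC2: 48/99 = 0.4848

Step 3 — cumulative fraction after k components = (λ_1 + ... + λ_k) / Σ λ:
  k = 1: 51/99 = 0.5152
  k = 2: (51 + 48)/99 = 99/99 = 1

Summary (fraction, with percent):

explained: PC1 0.5152 (51.52%), PC2 0.4848 (48.48%);  cumulative: 0.5152, 1


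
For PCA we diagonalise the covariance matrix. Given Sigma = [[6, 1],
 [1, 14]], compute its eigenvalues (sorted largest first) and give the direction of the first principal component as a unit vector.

Step 1 — characteristic polynomial of 2×2 Sigma:
  det(Sigma - λI) = λ² - trace · λ + det = 0.
  trace = 6 + 14 = 20, det = 6·14 - (1)² = 83.
Step 2 — discriminant:
  Δ = trace² - 4·det = 400 - 332 = 68.
Step 3 — eigenvalues:
  λ = (trace ± √Δ)/2 = (20 ± 8.2462)/2,
  λ_1 = 14.1231,  λ_2 = 5.8769.

Step 4 — unit eigenvector for λ_1: solve (Sigma - λ_1 I)v = 0. First row:
  (6 - 14.1231)·v_x + (1)·v_y = 0, i.e. (-8.1231)·v_x + (1)·v_y = 0,
  so v ∝ (b, λ_1 - a) = (1, 8.1231) = u.
  ||u|| = √((1)² + (8.1231)²) = √(66.9848) ≈ 8.1844,
  v_1 = u/||u|| ≈ (0.1222, 0.9925) (||v_1|| = 1).

λ_1 = 14.1231,  λ_2 = 5.8769;  v_1 ≈ (0.1222, 0.9925)


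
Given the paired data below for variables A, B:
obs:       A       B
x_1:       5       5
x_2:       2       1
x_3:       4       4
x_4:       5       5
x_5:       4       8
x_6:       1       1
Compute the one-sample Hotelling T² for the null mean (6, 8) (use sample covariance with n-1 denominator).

Step 1 — sample mean vector:
  mean(A) = (5 + 2 + 4 + 5 + 4 + 1) / 6 = 21/6 = 3.5
  mean(B) = (5 + 1 + 4 + 5 + 8 + 1) / 6 = 24/6 = 4
  x̄ = (3.5, 4),  deviation x̄ - mu_0 = (3.5, 4) - (6, 8) = (-2.5, -4).

Step 2 — sample covariance matrix, S[i,j] = (1/(n-1)) · Σ_k (x_{k,i} - mean_i) · (x_{k,j} - mean_j), divisor n-1 = 5:
  S[A,A] = ((1.5)·(1.5) + (-1.5)·(-1.5) + (0.5)·(0.5) + (1.5)·(1.5) + (0.5)·(0.5) + (-2.5)·(-2.5)) / 5 = 13.5/5 = 2.7
  S[A,B] = ((1.5)·(1) + (-1.5)·(-3) + (0.5)·(0) + (1.5)·(1) + (0.5)·(4) + (-2.5)·(-3)) / 5 = 17/5 = 3.4
  S[B,B] = ((1)·(1) + (-3)·(-3) + (0)·(0) + (1)·(1) + (4)·(4) + (-3)·(-3)) / 5 = 36/5 = 7.2
  S = [[2.7, 3.4],
 [3.4, 7.2]].

Step 3 — invert S. det(S) = 2.7·7.2 - (3.4)² = 7.88.
  S^{-1} = (1/det) · [[d, -b], [-b, a]] = [[0.9137, -0.4315],
 [-0.4315, 0.3426]].

Step 4 — quadratic form (x̄ - mu_0)^T · S^{-1} · (x̄ - mu_0):
  S^{-1} · (x̄ - mu_0) = (-0.5584, -0.2919),
  (x̄ - mu_0)^T · [...] = (-2.5)·(-0.5584) + (-4)·(-0.2919) = 2.5635.

Step 5 — scale by n: T² = 6 · 2.5635 = 15.3807.

T² ≈ 15.3807


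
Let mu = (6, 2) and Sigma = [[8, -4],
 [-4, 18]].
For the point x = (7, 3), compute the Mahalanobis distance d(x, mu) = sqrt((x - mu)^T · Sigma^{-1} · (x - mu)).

Step 1 — centre the observation: (x - mu) = (1, 1).

Step 2 — invert Sigma. det(Sigma) = 8·18 - (-4)² = 128.
  Sigma^{-1} = (1/det) · [[d, -b], [-b, a]] = [[0.1406, 0.0312],
 [0.0312, 0.0625]].

Step 3 — form the quadratic (x - mu)^T · Sigma^{-1} · (x - mu):
  Sigma^{-1} · (x - mu) = (0.1719, 0.0938).
  (x - mu)^T · [Sigma^{-1} · (x - mu)] = (1)·(0.1719) + (1)·(0.0938) = 0.2656.

Step 4 — take square root: d = √(0.2656) ≈ 0.5154.

d(x, mu) = √(0.2656) ≈ 0.5154


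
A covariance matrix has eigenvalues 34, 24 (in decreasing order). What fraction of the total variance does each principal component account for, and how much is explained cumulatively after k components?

Step 1 — total variance = trace(Sigma) = Σ λ_i = 34 + 24 = 58.

Step 2 — fraction explained by component i = λ_i / Σ λ:
  PC1: 34/58 = 0.5862
  PC2: 24/58 = 0.4138

Step 3 — cumulative fraction after k components = (λ_1 + ... + λ_k) / Σ λ:
  k = 1: 34/58 = 0.5862
  k = 2: (34 + 24)/58 = 58/58 = 1

Summary (fraction, with percent):

explained: PC1 0.5862 (58.62%), PC2 0.4138 (41.38%);  cumulative: 0.5862, 1


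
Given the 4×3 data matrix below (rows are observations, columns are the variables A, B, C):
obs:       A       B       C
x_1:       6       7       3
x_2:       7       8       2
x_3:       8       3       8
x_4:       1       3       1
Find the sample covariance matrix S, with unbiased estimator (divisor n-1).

Step 1 — column means:
  mean(A) = (6 + 7 + 8 + 1) / 4 = 22/4 = 5.5
  mean(B) = (7 + 8 + 3 + 3) / 4 = 21/4 = 5.25
  mean(C) = (3 + 2 + 8 + 1) / 4 = 14/4 = 3.5

Step 2 — sample covariance S[i,j] = (1/(n-1)) · Σ_k (x_{k,i} - mean_i) · (x_{k,j} - mean_j), with n-1 = 3.
  S[A,A] = ((0.5)·(0.5) + (1.5)·(1.5) + (2.5)·(2.5) + (-4.5)·(-4.5)) / 3 = 29/3 = 9.6667
  S[A,B] = ((0.5)·(1.75) + (1.5)·(2.75) + (2.5)·(-2.25) + (-4.5)·(-2.25)) / 3 = 9.5/3 = 3.1667
  S[A,C] = ((0.5)·(-0.5) + (1.5)·(-1.5) + (2.5)·(4.5) + (-4.5)·(-2.5)) / 3 = 20/3 = 6.6667
  S[B,B] = ((1.75)·(1.75) + (2.75)·(2.75) + (-2.25)·(-2.25) + (-2.25)·(-2.25)) / 3 = 20.75/3 = 6.9167
  S[B,C] = ((1.75)·(-0.5) + (2.75)·(-1.5) + (-2.25)·(4.5) + (-2.25)·(-2.5)) / 3 = -9.5/3 = -3.1667
  S[C,C] = ((-0.5)·(-0.5) + (-1.5)·(-1.5) + (4.5)·(4.5) + (-2.5)·(-2.5)) / 3 = 29/3 = 9.6667

S is symmetric (S[j,i] = S[i,j]). Assembling:

S = [[9.6667, 3.1667, 6.6667],
 [3.1667, 6.9167, -3.1667],
 [6.6667, -3.1667, 9.6667]]


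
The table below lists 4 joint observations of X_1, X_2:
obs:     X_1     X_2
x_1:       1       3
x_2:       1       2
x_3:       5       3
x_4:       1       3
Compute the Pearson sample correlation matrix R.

Step 1 — column means:
  mean(X_1) = (1 + 1 + 5 + 1) / 4 = 8/4 = 2
  mean(X_2) = (3 + 2 + 3 + 3) / 4 = 11/4 = 2.75

Step 2 — sample variances and covariances s[i,j] = (1/(n-1)) · Σ_k (x_{k,i} - mean_i) · (x_{k,j} - mean_j), with n-1 = 3:
  s[X_1,X_1] = ((-1)·(-1) + (-1)·(-1) + (3)·(3) + (-1)·(-1)) / 3 = 12/3 = 4
  s[X_1,X_2] = ((-1)·(0.25) + (-1)·(-0.75) + (3)·(0.25) + (-1)·(0.25)) / 3 = 1/3 = 0.3333
  s[X_2,X_2] = ((0.25)·(0.25) + (-0.75)·(-0.75) + (0.25)·(0.25) + (0.25)·(0.25)) / 3 = 0.75/3 = 0.25
  Sample standard deviations s_i = √(s[i,i]):
  s(X_1) = √(4) = 2
  s(X_2) = √(0.25) = 0.5

Step 3 — r_{ij} = s_{ij} / (s_i · s_j):
  r[X_1,X_1] = 1 (diagonal).
  r[X_1,X_2] = 0.3333 / (2 · 0.5) = 0.3333 / 1 = 0.3333
  r[X_2,X_2] = 1 (diagonal).

R is symmetric with unit diagonal. Assembling:

R = [[1, 0.3333],
 [0.3333, 1]]


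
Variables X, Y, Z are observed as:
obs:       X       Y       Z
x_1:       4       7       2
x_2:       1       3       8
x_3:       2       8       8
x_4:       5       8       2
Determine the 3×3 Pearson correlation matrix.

Step 1 — column means:
  mean(X) = (4 + 1 + 2 + 5) / 4 = 12/4 = 3
  mean(Y) = (7 + 3 + 8 + 8) / 4 = 26/4 = 6.5
  mean(Z) = (2 + 8 + 8 + 2) / 4 = 20/4 = 5

Step 2 — sample variances and covariances s[i,j] = (1/(n-1)) · Σ_k (x_{k,i} - mean_i) · (x_{k,j} - mean_j), with n-1 = 3:
  s[X,X] = ((1)·(1) + (-2)·(-2) + (-1)·(-1) + (2)·(2)) / 3 = 10/3 = 3.3333
  s[X,Y] = ((1)·(0.5) + (-2)·(-3.5) + (-1)·(1.5) + (2)·(1.5)) / 3 = 9/3 = 3
  s[X,Z] = ((1)·(-3) + (-2)·(3) + (-1)·(3) + (2)·(-3)) / 3 = -18/3 = -6
  s[Y,Y] = ((0.5)·(0.5) + (-3.5)·(-3.5) + (1.5)·(1.5) + (1.5)·(1.5)) / 3 = 17/3 = 5.6667
  s[Y,Z] = ((0.5)·(-3) + (-3.5)·(3) + (1.5)·(3) + (1.5)·(-3)) / 3 = -12/3 = -4
  s[Z,Z] = ((-3)·(-3) + (3)·(3) + (3)·(3) + (-3)·(-3)) / 3 = 36/3 = 12
  Sample standard deviations s_i = √(s[i,i]):
  s(X) = √(3.3333) = 1.8257
  s(Y) = √(5.6667) = 2.3805
  s(Z) = √(12) = 3.4641

Step 3 — r_{ij} = s_{ij} / (s_i · s_j):
  r[X,X] = 1 (diagonal).
  r[X,Y] = 3 / (1.8257 · 2.3805) = 3 / 4.3461 = 0.6903
  r[X,Z] = -6 / (1.8257 · 3.4641) = -6 / 6.3246 = -0.9487
  r[Y,Y] = 1 (diagonal).
  r[Y,Z] = -4 / (2.3805 · 3.4641) = -4 / 8.2462 = -0.4851
  r[Z,Z] = 1 (diagonal).

R is symmetric with unit diagonal. Assembling:

R = [[1, 0.6903, -0.9487],
 [0.6903, 1, -0.4851],
 [-0.9487, -0.4851, 1]]


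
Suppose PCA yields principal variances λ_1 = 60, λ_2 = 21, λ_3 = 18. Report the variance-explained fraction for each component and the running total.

Step 1 — total variance = trace(Sigma) = Σ λ_i = 60 + 21 + 18 = 99.

Step 2 — fraction explained by component i = λ_i / Σ λ:
  PC1: 60/99 = 0.6061
  PC2: 21/99 = 0.2121
  PC3: 18/99 = 0.1818

Step 3 — cumulative fraction after k components = (λ_1 + ... + λ_k) / Σ λ:
  k = 1: 60/99 = 0.6061
  k = 2: (60 + 21)/99 = 81/99 = 0.8182
  k = 3: (60 + 21 + 18)/99 = 99/99 = 1

Summary (fraction, with percent):

explained: PC1 0.6061 (60.61%), PC2 0.2121 (21.21%), PC3 0.1818 (18.18%);  cumulative: 0.6061, 0.8182, 1


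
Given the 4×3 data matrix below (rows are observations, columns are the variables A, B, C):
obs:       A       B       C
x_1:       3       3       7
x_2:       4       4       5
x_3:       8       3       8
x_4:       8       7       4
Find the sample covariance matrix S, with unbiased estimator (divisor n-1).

Step 1 — column means:
  mean(A) = (3 + 4 + 8 + 8) / 4 = 23/4 = 5.75
  mean(B) = (3 + 4 + 3 + 7) / 4 = 17/4 = 4.25
  mean(C) = (7 + 5 + 8 + 4) / 4 = 24/4 = 6

Step 2 — sample covariance S[i,j] = (1/(n-1)) · Σ_k (x_{k,i} - mean_i) · (x_{k,j} - mean_j), with n-1 = 3.
  S[A,A] = ((-2.75)·(-2.75) + (-1.75)·(-1.75) + (2.25)·(2.25) + (2.25)·(2.25)) / 3 = 20.75/3 = 6.9167
  S[A,B] = ((-2.75)·(-1.25) + (-1.75)·(-0.25) + (2.25)·(-1.25) + (2.25)·(2.75)) / 3 = 7.25/3 = 2.4167
  S[A,C] = ((-2.75)·(1) + (-1.75)·(-1) + (2.25)·(2) + (2.25)·(-2)) / 3 = -1/3 = -0.3333
  S[B,B] = ((-1.25)·(-1.25) + (-0.25)·(-0.25) + (-1.25)·(-1.25) + (2.75)·(2.75)) / 3 = 10.75/3 = 3.5833
  S[B,C] = ((-1.25)·(1) + (-0.25)·(-1) + (-1.25)·(2) + (2.75)·(-2)) / 3 = -9/3 = -3
  S[C,C] = ((1)·(1) + (-1)·(-1) + (2)·(2) + (-2)·(-2)) / 3 = 10/3 = 3.3333

S is symmetric (S[j,i] = S[i,j]). Assembling:

S = [[6.9167, 2.4167, -0.3333],
 [2.4167, 3.5833, -3],
 [-0.3333, -3, 3.3333]]


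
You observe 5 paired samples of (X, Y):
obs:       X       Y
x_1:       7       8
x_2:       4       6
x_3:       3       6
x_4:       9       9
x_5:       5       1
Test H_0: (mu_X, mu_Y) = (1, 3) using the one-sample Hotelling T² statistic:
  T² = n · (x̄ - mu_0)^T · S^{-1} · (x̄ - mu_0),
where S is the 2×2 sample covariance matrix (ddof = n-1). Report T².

Step 1 — sample mean vector:
  mean(X) = (7 + 4 + 3 + 9 + 5) / 5 = 28/5 = 5.6
  mean(Y) = (8 + 6 + 6 + 9 + 1) / 5 = 30/5 = 6
  x̄ = (5.6, 6),  deviation x̄ - mu_0 = (5.6, 6) - (1, 3) = (4.6, 3).

Step 2 — sample covariance matrix, S[i,j] = (1/(n-1)) · Σ_k (x_{k,i} - mean_i) · (x_{k,j} - mean_j), divisor n-1 = 4:
  S[X,X] = ((1.4)·(1.4) + (-1.6)·(-1.6) + (-2.6)·(-2.6) + (3.4)·(3.4) + (-0.6)·(-0.6)) / 4 = 23.2/4 = 5.8
  S[X,Y] = ((1.4)·(2) + (-1.6)·(0) + (-2.6)·(0) + (3.4)·(3) + (-0.6)·(-5)) / 4 = 16/4 = 4
  S[Y,Y] = ((2)·(2) + (0)·(0) + (0)·(0) + (3)·(3) + (-5)·(-5)) / 4 = 38/4 = 9.5
  S = [[5.8, 4],
 [4, 9.5]].

Step 3 — invert S. det(S) = 5.8·9.5 - (4)² = 39.1.
  S^{-1} = (1/det) · [[d, -b], [-b, a]] = [[0.243, -0.1023],
 [-0.1023, 0.1483]].

Step 4 — quadratic form (x̄ - mu_0)^T · S^{-1} · (x̄ - mu_0):
  S^{-1} · (x̄ - mu_0) = (0.8107, -0.0256),
  (x̄ - mu_0)^T · [...] = (4.6)·(0.8107) + (3)·(-0.0256) = 3.6527.

Step 5 — scale by n: T² = 5 · 3.6527 = 18.2634.

T² ≈ 18.2634


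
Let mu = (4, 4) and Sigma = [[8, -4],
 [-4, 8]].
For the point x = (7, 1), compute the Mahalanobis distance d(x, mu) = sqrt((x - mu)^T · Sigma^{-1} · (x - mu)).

Step 1 — centre the observation: (x - mu) = (3, -3).

Step 2 — invert Sigma. det(Sigma) = 8·8 - (-4)² = 48.
  Sigma^{-1} = (1/det) · [[d, -b], [-b, a]] = [[0.1667, 0.0833],
 [0.0833, 0.1667]].

Step 3 — form the quadratic (x - mu)^T · Sigma^{-1} · (x - mu):
  Sigma^{-1} · (x - mu) = (0.25, -0.25).
  (x - mu)^T · [Sigma^{-1} · (x - mu)] = (3)·(0.25) + (-3)·(-0.25) = 1.5.

Step 4 — take square root: d = √(1.5) ≈ 1.2247.

d(x, mu) = √(1.5) ≈ 1.2247


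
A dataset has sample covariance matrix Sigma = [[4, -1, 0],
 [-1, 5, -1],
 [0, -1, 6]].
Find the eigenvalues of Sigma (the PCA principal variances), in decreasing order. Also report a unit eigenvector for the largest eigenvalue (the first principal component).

Step 1 — characteristic polynomial p(λ) = det(λI - Sigma) = λ³ - tr·λ² + c_1·λ - det, where tr = trace, c_1 = sum of the principal 2×2 minors, det = det(Sigma):
  tr = 4 + 5 + 6 = 15,
  c_1 = (4·5 - (-1)²) + (4·6 - (0)²) + (5·6 - (-1)²) = 19 + 24 + 29 = 72,
  det = 4·(5·6 - (-1)²) - (-1)·((-1)·6 - (-1)·(0)) + (0)·((-1)·(-1) - 5·(0)) = 4·(29) - (-1)·(-6) + (0)·(1) = 110.
  So p(λ) = λ³ - 15λ² + 72λ - 110.
Step 2 — look for an integer root (rational root theorem: any rational root is an integer divisor of 110). Testing λ = 5:
  p(5) = 125 - 375 + 360 - 110 = 0  ✓
  Dividing out (λ - 5): p(λ) = (λ - 5)(λ² - 10λ + 22).
Step 3 — remaining eigenvalues from the quadratic λ² - 10λ + 22 = 0:
  Δ = 10² - 4·22 = 100 - 88 = 12,  λ = (10 ± √12)/2 = (10 ± 3.4641)/2 ≈ 6.7321 or 3.2679.
  Sorted: λ_1 = 6.7321,  λ_2 = 5,  λ_3 = 3.2679  (check: sum = 15 = tr ✓).

Step 4 — unit eigenvector for λ_1 ≈ 6.7321: v spans the null space of (Sigma - λ_1 I), whose rows are
  r_1 = (-2.7321, -1, 0),  r_2 = (-1, -1.7321, -1),  r_3 = (0, -1, -0.7321).
  v is orthogonal to every row, so take v ∝ r_1 × r_2 = ((-1)·(-1) - (0)·(-1.7321), (0)·(-1) - (-2.7321)·(-1), (-2.7321)·(-1.7321) - (-1)·(-1)) ≈ (1, -2.7321, 3.7321).
  Let u = (1, -2.7321, 3.7321).
  ||u|| = √((1)² + (-2.7321)² + (3.7321)²) = √(22.3923) ≈ 4.7321,  v_1 = u/||u|| ≈ (0.2113, -0.5774, 0.7887) (||v_1|| = 1).

λ_1 = 6.7321,  λ_2 = 5,  λ_3 = 3.2679;  v_1 ≈ (0.2113, -0.5774, 0.7887)


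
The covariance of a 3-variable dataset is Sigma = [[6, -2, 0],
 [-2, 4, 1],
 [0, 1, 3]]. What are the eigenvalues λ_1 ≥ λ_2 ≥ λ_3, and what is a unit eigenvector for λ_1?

Step 1 — characteristic polynomial p(λ) = det(λI - Sigma) = λ³ - tr·λ² + c_1·λ - det, where tr = trace, c_1 = sum of the principal 2×2 minors, det = det(Sigma):
  tr = 6 + 4 + 3 = 13,
  c_1 = (6·4 - (-2)²) + (6·3 - (0)²) + (4·3 - (1)²) = 20 + 18 + 11 = 49,
  det = 6·(4·3 - (1)²) - (-2)·((-2)·3 - (1)·(0)) + (0)·((-2)·(1) - 4·(0)) = 6·(11) - (-2)·(-6) + (0)·(-2) = 54.
  So p(λ) = λ³ - 13λ² + 49λ - 54.
Step 2 — look for an integer root (rational root theorem: any rational root is an integer divisor of 54). Testing λ = 2:
  p(2) = 8 - 52 + 98 - 54 = 0  ✓
  Dividing out (λ - 2): p(λ) = (λ - 2)(λ² - 11λ + 27).
Step 3 — remaining eigenvalues from the quadratic λ² - 11λ + 27 = 0:
  Δ = 11² - 4·27 = 121 - 108 = 13,  λ = (11 ± √13)/2 = (11 ± 3.6056)/2 ≈ 7.3028 or 3.6972.
  Sorted: λ_1 = 7.3028,  λ_2 = 3.6972,  λ_3 = 2  (check: sum = 13 = tr ✓).

Step 4 — unit eigenvector for λ_1 ≈ 7.3028: v spans the null space of (Sigma - λ_1 I), whose rows are
  r_1 = (-1.3028, -2, 0),  r_2 = (-2, -3.3028, 1),  r_3 = (0, 1, -4.3028).
  v is orthogonal to every row, so take v ∝ r_1 × r_2 = ((-2)·(1) - (0)·(-3.3028), (0)·(-2) - (-1.3028)·(1), (-1.3028)·(-3.3028) - (-2)·(-2)) ≈ (-2, 1.3028, 0.3028).
  Rescale (multiply by -1 so the first nonzero entry is positive): u = (2, -1.3028, -0.3028).
  ||u|| = √((2)² + (-1.3028)² + (-0.3028)²) = √(5.7889) ≈ 2.406,  v_1 = u/||u|| ≈ (0.8313, -0.5415, -0.1258) (||v_1|| = 1).

λ_1 = 7.3028,  λ_2 = 3.6972,  λ_3 = 2;  v_1 ≈ (0.8313, -0.5415, -0.1258)


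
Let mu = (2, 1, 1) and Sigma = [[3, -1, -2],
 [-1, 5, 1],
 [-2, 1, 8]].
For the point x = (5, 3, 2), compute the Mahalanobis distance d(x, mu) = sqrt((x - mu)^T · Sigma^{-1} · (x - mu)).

Step 1 — centre the observation: (x - mu) = (3, 2, 1).

Step 2 — invert Sigma (cofactor / det for 3×3, or solve directly):
  Sigma^{-1} = [[0.4194, 0.0645, 0.0968],
 [0.0645, 0.2151, -0.0108],
 [0.0968, -0.0108, 0.1505]].

Step 3 — form the quadratic (x - mu)^T · Sigma^{-1} · (x - mu):
  Sigma^{-1} · (x - mu) = (1.4839, 0.6129, 0.4194).
  (x - mu)^T · [Sigma^{-1} · (x - mu)] = (3)·(1.4839) + (2)·(0.6129) + (1)·(0.4194) = 6.0968.

Step 4 — take square root: d = √(6.0968) ≈ 2.4692.

d(x, mu) = √(6.0968) ≈ 2.4692


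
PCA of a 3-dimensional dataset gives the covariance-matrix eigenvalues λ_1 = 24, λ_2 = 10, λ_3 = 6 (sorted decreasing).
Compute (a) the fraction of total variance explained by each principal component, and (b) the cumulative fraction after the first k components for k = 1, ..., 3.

Step 1 — total variance = trace(Sigma) = Σ λ_i = 24 + 10 + 6 = 40.

Step 2 — fraction explained by component i = λ_i / Σ λ:
  PC1: 24/40 = 0.6
  PC2: 10/40 = 0.25
  PC3: 6/40 = 0.15

Step 3 — cumulative fraction after k components = (λ_1 + ... + λ_k) / Σ λ:
  k = 1: 24/40 = 0.6
  k = 2: (24 + 10)/40 = 34/40 = 0.85
  k = 3: (24 + 10 + 6)/40 = 40/40 = 1

Summary (fraction, with percent):

explained: PC1 0.6 (60%), PC2 0.25 (25%), PC3 0.15 (15%);  cumulative: 0.6, 0.85, 1


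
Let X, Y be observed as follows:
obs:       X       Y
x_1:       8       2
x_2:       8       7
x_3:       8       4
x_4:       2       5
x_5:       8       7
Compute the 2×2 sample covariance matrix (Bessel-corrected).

Step 1 — column means:
  mean(X) = (8 + 8 + 8 + 2 + 8) / 5 = 34/5 = 6.8
  mean(Y) = (2 + 7 + 4 + 5 + 7) / 5 = 25/5 = 5

Step 2 — sample covariance S[i,j] = (1/(n-1)) · Σ_k (x_{k,i} - mean_i) · (x_{k,j} - mean_j), with n-1 = 4.
  S[X,X] = ((1.2)·(1.2) + (1.2)·(1.2) + (1.2)·(1.2) + (-4.8)·(-4.8) + (1.2)·(1.2)) / 4 = 28.8/4 = 7.2
  S[X,Y] = ((1.2)·(-3) + (1.2)·(2) + (1.2)·(-1) + (-4.8)·(0) + (1.2)·(2)) / 4 = 0/4 = 0
  S[Y,Y] = ((-3)·(-3) + (2)·(2) + (-1)·(-1) + (0)·(0) + (2)·(2)) / 4 = 18/4 = 4.5

S is symmetric (S[j,i] = S[i,j]). Assembling:

S = [[7.2, 0],
 [0, 4.5]]


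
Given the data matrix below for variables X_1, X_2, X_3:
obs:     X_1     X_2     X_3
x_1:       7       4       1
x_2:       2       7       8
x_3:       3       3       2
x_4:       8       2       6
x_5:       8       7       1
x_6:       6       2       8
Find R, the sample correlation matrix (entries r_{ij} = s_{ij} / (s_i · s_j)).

Step 1 — column means:
  mean(X_1) = (7 + 2 + 3 + 8 + 8 + 6) / 6 = 34/6 = 5.6667
  mean(X_2) = (4 + 7 + 3 + 2 + 7 + 2) / 6 = 25/6 = 4.1667
  mean(X_3) = (1 + 8 + 2 + 6 + 1 + 8) / 6 = 26/6 = 4.3333

Step 2 — sample variances and covariances s[i,j] = (1/(n-1)) · Σ_k (x_{k,i} - mean_i) · (x_{k,j} - mean_j), with n-1 = 5:
  s[X_1,X_1] = ((1.3333)·(1.3333) + (-3.6667)·(-3.6667) + (-2.6667)·(-2.6667) + (2.3333)·(2.3333) + (2.3333)·(2.3333) + (0.3333)·(0.3333)) / 5 = 33.3333/5 = 6.6667
  s[X_1,X_2] = ((1.3333)·(-0.1667) + (-3.6667)·(2.8333) + (-2.6667)·(-1.1667) + (2.3333)·(-2.1667) + (2.3333)·(2.8333) + (0.3333)·(-2.1667)) / 5 = -6.6667/5 = -1.3333
  s[X_1,X_3] = ((1.3333)·(-3.3333) + (-3.6667)·(3.6667) + (-2.6667)·(-2.3333) + (2.3333)·(1.6667) + (2.3333)·(-3.3333) + (0.3333)·(3.6667)) / 5 = -14.3333/5 = -2.8667
  s[X_2,X_2] = ((-0.1667)·(-0.1667) + (2.8333)·(2.8333) + (-1.1667)·(-1.1667) + (-2.1667)·(-2.1667) + (2.8333)·(2.8333) + (-2.1667)·(-2.1667)) / 5 = 26.8333/5 = 5.3667
  s[X_2,X_3] = ((-0.1667)·(-3.3333) + (2.8333)·(3.6667) + (-1.1667)·(-2.3333) + (-2.1667)·(1.6667) + (2.8333)·(-3.3333) + (-2.1667)·(3.6667)) / 5 = -7.3333/5 = -1.4667
  s[X_3,X_3] = ((-3.3333)·(-3.3333) + (3.6667)·(3.6667) + (-2.3333)·(-2.3333) + (1.6667)·(1.6667) + (-3.3333)·(-3.3333) + (3.6667)·(3.6667)) / 5 = 57.3333/5 = 11.4667
  Sample standard deviations s_i = √(s[i,i]):
  s(X_1) = √(6.6667) = 2.582
  s(X_2) = √(5.3667) = 2.3166
  s(X_3) = √(11.4667) = 3.3862

Step 3 — r_{ij} = s_{ij} / (s_i · s_j):
  r[X_1,X_1] = 1 (diagonal).
  r[X_1,X_2] = -1.3333 / (2.582 · 2.3166) = -1.3333 / 5.9815 = -0.2229
  r[X_1,X_3] = -2.8667 / (2.582 · 3.3862) = -2.8667 / 8.7433 = -0.3279
  r[X_2,X_2] = 1 (diagonal).
  r[X_2,X_3] = -1.4667 / (2.3166 · 3.3862) = -1.4667 / 7.8446 = -0.187
  r[X_3,X_3] = 1 (diagonal).

R is symmetric with unit diagonal. Assembling:

R = [[1, -0.2229, -0.3279],
 [-0.2229, 1, -0.187],
 [-0.3279, -0.187, 1]]
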